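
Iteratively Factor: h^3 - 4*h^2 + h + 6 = (h - 3)*(h^2 - h - 2) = (h - 3)*(h - 2)*(h + 1)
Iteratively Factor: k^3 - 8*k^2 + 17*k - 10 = (k - 1)*(k^2 - 7*k + 10) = (k - 2)*(k - 1)*(k - 5)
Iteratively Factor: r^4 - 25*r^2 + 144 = (r + 3)*(r^3 - 3*r^2 - 16*r + 48) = (r + 3)*(r + 4)*(r^2 - 7*r + 12) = (r - 3)*(r + 3)*(r + 4)*(r - 4)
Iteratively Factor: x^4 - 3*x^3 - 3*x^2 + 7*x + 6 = (x + 1)*(x^3 - 4*x^2 + x + 6) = (x - 3)*(x + 1)*(x^2 - x - 2) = (x - 3)*(x - 2)*(x + 1)*(x + 1)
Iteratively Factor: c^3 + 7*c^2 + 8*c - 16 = (c + 4)*(c^2 + 3*c - 4) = (c + 4)^2*(c - 1)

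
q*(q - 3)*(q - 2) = q^3 - 5*q^2 + 6*q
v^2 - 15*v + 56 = (v - 8)*(v - 7)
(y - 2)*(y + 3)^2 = y^3 + 4*y^2 - 3*y - 18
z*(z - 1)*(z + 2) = z^3 + z^2 - 2*z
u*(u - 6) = u^2 - 6*u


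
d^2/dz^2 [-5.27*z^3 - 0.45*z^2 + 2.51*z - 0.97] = -31.62*z - 0.9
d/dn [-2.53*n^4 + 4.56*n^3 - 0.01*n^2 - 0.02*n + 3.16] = -10.12*n^3 + 13.68*n^2 - 0.02*n - 0.02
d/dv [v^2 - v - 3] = 2*v - 1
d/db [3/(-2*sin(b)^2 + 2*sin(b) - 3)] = 6*(sin(2*b) - cos(b))/(-2*sin(b) - cos(2*b) + 4)^2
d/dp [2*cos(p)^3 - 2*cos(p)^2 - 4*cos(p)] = 2*(-3*cos(p)^2 + 2*cos(p) + 2)*sin(p)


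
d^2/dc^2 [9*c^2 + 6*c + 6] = 18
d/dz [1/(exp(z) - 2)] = -exp(z)/(exp(z) - 2)^2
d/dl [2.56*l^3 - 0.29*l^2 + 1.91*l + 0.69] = 7.68*l^2 - 0.58*l + 1.91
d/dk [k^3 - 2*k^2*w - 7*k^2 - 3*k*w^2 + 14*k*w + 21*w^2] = 3*k^2 - 4*k*w - 14*k - 3*w^2 + 14*w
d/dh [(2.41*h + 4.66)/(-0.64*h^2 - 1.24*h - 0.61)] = (1.5424*h^2 + 5.9648*h + 4.3083)/(0.4096*h^4 + 1.5872*h^3 + 2.3184*h^2 + 1.5128*h + 0.3721)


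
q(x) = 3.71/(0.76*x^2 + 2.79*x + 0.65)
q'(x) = 3.71*(-1.52*x - 2.79)/(0.76*x^2 + 2.79*x + 0.65)^2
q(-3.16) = -6.43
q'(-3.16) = 22.41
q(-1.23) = -2.27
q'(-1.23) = -1.28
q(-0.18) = 21.52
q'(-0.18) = -314.02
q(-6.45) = 0.26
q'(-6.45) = 0.13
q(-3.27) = -10.70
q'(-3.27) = 67.30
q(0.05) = 4.69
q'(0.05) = -16.98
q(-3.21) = -7.81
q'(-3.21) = 34.38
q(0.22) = 2.85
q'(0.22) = -6.85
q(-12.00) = 0.05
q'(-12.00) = 0.01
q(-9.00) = 0.10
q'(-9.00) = 0.03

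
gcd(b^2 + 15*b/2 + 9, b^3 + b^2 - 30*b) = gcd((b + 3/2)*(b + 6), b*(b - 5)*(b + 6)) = b + 6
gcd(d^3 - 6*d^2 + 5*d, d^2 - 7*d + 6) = d - 1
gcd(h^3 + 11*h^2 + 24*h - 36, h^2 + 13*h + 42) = h + 6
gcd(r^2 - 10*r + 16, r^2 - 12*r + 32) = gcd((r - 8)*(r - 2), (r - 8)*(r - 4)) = r - 8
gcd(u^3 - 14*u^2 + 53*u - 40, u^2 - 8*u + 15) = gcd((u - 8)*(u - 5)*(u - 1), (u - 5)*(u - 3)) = u - 5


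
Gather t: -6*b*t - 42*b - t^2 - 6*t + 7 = -42*b - t^2 + t*(-6*b - 6) + 7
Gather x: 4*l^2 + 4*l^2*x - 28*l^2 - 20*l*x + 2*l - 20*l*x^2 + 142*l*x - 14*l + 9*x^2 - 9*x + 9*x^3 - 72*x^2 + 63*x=-24*l^2 - 12*l + 9*x^3 + x^2*(-20*l - 63) + x*(4*l^2 + 122*l + 54)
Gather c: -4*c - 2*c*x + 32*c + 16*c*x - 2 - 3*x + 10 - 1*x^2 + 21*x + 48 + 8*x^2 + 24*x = c*(14*x + 28) + 7*x^2 + 42*x + 56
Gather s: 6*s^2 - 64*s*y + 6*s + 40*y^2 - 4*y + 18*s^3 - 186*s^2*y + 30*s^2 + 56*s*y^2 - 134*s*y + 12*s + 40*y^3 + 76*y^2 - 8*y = 18*s^3 + s^2*(36 - 186*y) + s*(56*y^2 - 198*y + 18) + 40*y^3 + 116*y^2 - 12*y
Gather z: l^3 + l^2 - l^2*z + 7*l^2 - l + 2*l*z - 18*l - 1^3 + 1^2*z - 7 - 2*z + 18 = l^3 + 8*l^2 - 19*l + z*(-l^2 + 2*l - 1) + 10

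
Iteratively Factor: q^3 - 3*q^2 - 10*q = (q + 2)*(q^2 - 5*q) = q*(q + 2)*(q - 5)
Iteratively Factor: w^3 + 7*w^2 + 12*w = (w + 4)*(w^2 + 3*w) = (w + 3)*(w + 4)*(w)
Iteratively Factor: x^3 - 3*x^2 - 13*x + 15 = (x + 3)*(x^2 - 6*x + 5) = (x - 1)*(x + 3)*(x - 5)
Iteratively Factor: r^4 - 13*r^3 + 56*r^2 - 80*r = (r - 4)*(r^3 - 9*r^2 + 20*r) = (r - 4)^2*(r^2 - 5*r) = r*(r - 4)^2*(r - 5)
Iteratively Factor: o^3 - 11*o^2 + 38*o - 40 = (o - 5)*(o^2 - 6*o + 8) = (o - 5)*(o - 2)*(o - 4)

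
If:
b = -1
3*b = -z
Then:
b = -1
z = 3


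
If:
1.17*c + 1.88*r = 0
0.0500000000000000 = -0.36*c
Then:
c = -0.14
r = 0.09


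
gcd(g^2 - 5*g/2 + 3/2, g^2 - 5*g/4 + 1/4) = g - 1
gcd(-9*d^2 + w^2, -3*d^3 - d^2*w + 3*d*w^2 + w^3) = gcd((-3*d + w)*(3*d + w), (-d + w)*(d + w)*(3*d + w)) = 3*d + w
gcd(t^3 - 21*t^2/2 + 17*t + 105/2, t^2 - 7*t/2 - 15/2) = t^2 - 7*t/2 - 15/2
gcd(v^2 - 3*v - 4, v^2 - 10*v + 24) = v - 4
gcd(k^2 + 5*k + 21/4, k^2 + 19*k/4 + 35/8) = k + 7/2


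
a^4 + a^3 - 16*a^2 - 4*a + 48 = (a - 3)*(a - 2)*(a + 2)*(a + 4)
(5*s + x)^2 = 25*s^2 + 10*s*x + x^2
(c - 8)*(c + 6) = c^2 - 2*c - 48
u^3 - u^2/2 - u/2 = u*(u - 1)*(u + 1/2)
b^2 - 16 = (b - 4)*(b + 4)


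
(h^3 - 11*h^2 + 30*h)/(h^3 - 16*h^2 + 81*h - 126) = h*(h - 5)/(h^2 - 10*h + 21)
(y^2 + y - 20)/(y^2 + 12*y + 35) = (y - 4)/(y + 7)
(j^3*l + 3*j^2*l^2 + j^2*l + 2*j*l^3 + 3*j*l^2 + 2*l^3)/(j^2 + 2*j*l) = l*(j^2 + j*l + j + l)/j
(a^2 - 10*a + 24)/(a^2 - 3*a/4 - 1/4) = 4*(-a^2 + 10*a - 24)/(-4*a^2 + 3*a + 1)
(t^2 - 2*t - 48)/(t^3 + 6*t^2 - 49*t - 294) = (t - 8)/(t^2 - 49)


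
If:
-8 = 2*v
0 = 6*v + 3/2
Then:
No Solution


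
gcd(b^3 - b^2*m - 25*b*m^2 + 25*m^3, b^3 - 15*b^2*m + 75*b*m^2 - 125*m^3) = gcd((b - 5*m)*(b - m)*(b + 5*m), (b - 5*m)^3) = b - 5*m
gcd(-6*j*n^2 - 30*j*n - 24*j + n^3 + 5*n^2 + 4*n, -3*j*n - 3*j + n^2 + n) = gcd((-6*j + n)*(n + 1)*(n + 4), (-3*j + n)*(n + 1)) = n + 1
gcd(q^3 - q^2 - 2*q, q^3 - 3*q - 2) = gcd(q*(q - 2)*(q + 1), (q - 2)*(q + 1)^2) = q^2 - q - 2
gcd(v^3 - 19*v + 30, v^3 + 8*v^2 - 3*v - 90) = v^2 + 2*v - 15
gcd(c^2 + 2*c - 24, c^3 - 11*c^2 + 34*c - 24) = c - 4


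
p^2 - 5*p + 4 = (p - 4)*(p - 1)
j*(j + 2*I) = j^2 + 2*I*j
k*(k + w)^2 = k^3 + 2*k^2*w + k*w^2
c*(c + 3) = c^2 + 3*c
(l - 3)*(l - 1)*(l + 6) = l^3 + 2*l^2 - 21*l + 18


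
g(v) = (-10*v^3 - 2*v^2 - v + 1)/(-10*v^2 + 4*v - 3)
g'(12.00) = 1.00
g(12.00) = 12.60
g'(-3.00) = 0.98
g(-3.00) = -2.44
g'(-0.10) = -0.28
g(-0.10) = -0.31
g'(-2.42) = 0.97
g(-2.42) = -1.87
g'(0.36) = 2.18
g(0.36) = 0.03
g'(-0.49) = 0.29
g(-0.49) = -0.30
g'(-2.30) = 0.96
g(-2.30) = -1.76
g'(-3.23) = 0.98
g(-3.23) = -2.66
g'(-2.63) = 0.97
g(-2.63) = -2.08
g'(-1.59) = 0.91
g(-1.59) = -1.09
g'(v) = (20*v - 4)*(-10*v^3 - 2*v^2 - v + 1)/(-10*v^2 + 4*v - 3)^2 + (-30*v^2 - 4*v - 1)/(-10*v^2 + 4*v - 3)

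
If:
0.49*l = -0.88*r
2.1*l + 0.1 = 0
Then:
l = -0.05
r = 0.03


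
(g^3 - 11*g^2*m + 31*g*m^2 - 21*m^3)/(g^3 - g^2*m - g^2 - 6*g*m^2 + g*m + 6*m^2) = (g^2 - 8*g*m + 7*m^2)/(g^2 + 2*g*m - g - 2*m)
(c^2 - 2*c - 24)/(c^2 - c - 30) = (c + 4)/(c + 5)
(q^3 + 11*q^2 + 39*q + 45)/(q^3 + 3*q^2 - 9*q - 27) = (q + 5)/(q - 3)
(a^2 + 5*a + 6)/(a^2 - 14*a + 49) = (a^2 + 5*a + 6)/(a^2 - 14*a + 49)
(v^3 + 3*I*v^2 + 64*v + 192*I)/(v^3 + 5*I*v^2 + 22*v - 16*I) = (v^2 - 5*I*v + 24)/(v^2 - 3*I*v - 2)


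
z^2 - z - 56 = (z - 8)*(z + 7)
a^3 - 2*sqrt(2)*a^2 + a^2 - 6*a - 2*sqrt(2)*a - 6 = (a + 1)*(a - 3*sqrt(2))*(a + sqrt(2))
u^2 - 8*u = u*(u - 8)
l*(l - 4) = l^2 - 4*l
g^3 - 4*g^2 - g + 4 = (g - 4)*(g - 1)*(g + 1)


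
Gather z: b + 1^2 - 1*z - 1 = b - z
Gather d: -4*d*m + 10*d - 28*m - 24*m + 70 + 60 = d*(10 - 4*m) - 52*m + 130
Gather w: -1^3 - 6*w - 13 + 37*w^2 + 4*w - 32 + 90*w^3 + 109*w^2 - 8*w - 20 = 90*w^3 + 146*w^2 - 10*w - 66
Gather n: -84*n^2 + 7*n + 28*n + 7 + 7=-84*n^2 + 35*n + 14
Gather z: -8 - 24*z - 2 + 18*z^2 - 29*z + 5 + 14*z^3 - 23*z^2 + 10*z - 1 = 14*z^3 - 5*z^2 - 43*z - 6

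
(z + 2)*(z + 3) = z^2 + 5*z + 6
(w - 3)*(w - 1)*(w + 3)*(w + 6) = w^4 + 5*w^3 - 15*w^2 - 45*w + 54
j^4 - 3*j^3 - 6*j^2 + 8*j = j*(j - 4)*(j - 1)*(j + 2)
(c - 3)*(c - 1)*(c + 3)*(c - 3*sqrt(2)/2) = c^4 - 3*sqrt(2)*c^3/2 - c^3 - 9*c^2 + 3*sqrt(2)*c^2/2 + 9*c + 27*sqrt(2)*c/2 - 27*sqrt(2)/2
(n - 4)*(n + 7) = n^2 + 3*n - 28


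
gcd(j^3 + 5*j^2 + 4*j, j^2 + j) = j^2 + j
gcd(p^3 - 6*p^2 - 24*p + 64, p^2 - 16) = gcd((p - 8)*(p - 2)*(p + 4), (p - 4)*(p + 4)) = p + 4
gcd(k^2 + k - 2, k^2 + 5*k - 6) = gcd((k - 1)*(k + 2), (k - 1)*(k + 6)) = k - 1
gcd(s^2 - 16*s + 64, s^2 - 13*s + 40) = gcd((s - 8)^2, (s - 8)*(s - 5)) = s - 8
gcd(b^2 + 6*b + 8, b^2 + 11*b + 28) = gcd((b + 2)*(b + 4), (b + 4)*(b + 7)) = b + 4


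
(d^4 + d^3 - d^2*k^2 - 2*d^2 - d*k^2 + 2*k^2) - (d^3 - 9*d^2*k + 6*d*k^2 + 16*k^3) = d^4 - d^2*k^2 + 9*d^2*k - 2*d^2 - 7*d*k^2 - 16*k^3 + 2*k^2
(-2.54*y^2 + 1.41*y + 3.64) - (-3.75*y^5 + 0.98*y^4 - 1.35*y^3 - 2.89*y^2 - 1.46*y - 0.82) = 3.75*y^5 - 0.98*y^4 + 1.35*y^3 + 0.35*y^2 + 2.87*y + 4.46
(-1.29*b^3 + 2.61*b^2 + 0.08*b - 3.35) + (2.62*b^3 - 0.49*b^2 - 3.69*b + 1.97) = 1.33*b^3 + 2.12*b^2 - 3.61*b - 1.38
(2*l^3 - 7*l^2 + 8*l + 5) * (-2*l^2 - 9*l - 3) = -4*l^5 - 4*l^4 + 41*l^3 - 61*l^2 - 69*l - 15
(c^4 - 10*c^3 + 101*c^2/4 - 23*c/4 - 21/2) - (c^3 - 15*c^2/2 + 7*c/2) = c^4 - 11*c^3 + 131*c^2/4 - 37*c/4 - 21/2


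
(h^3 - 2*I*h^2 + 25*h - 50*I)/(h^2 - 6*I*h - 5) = (h^2 + 3*I*h + 10)/(h - I)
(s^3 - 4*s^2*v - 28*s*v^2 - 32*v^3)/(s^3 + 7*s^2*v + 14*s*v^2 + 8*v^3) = (s^2 - 6*s*v - 16*v^2)/(s^2 + 5*s*v + 4*v^2)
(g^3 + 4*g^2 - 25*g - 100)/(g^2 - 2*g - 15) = (g^2 + 9*g + 20)/(g + 3)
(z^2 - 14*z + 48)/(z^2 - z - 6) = (-z^2 + 14*z - 48)/(-z^2 + z + 6)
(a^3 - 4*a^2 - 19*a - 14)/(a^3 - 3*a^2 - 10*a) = (a^2 - 6*a - 7)/(a*(a - 5))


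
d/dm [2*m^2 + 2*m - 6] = 4*m + 2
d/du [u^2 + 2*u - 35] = 2*u + 2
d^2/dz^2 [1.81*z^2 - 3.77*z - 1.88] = 3.62000000000000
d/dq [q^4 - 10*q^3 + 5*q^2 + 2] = 2*q*(2*q^2 - 15*q + 5)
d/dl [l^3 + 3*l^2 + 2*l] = 3*l^2 + 6*l + 2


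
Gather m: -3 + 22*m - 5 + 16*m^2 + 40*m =16*m^2 + 62*m - 8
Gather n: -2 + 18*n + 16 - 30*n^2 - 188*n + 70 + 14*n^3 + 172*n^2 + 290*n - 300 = 14*n^3 + 142*n^2 + 120*n - 216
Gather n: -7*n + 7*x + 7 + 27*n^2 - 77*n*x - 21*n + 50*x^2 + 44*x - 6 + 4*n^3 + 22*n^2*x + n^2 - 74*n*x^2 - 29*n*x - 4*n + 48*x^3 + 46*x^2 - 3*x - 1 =4*n^3 + n^2*(22*x + 28) + n*(-74*x^2 - 106*x - 32) + 48*x^3 + 96*x^2 + 48*x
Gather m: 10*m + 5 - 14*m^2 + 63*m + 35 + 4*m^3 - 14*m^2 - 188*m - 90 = 4*m^3 - 28*m^2 - 115*m - 50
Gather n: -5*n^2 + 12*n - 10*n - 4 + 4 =-5*n^2 + 2*n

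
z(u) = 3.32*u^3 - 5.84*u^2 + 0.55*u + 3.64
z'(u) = 9.96*u^2 - 11.68*u + 0.55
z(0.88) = 1.86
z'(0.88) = -2.02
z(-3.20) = -166.71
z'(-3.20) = 139.92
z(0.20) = 3.54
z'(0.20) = -1.39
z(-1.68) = -29.51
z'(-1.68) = 48.28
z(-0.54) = 1.12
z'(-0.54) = 9.76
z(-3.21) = -168.11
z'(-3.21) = 140.67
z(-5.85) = -864.11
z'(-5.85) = 409.73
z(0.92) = 1.79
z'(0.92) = -1.77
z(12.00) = 4906.24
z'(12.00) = 1294.63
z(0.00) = 3.64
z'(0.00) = 0.55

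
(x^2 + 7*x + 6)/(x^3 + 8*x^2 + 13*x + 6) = 1/(x + 1)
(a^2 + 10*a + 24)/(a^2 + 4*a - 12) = (a + 4)/(a - 2)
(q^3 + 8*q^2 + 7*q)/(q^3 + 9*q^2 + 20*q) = (q^2 + 8*q + 7)/(q^2 + 9*q + 20)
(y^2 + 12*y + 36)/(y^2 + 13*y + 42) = (y + 6)/(y + 7)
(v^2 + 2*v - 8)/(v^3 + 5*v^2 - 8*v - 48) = (v - 2)/(v^2 + v - 12)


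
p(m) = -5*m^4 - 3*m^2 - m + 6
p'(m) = -20*m^3 - 6*m - 1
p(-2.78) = -313.05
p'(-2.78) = 445.38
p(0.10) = 5.87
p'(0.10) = -1.62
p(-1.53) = -26.89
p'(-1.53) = 79.81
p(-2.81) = -326.62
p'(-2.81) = 459.62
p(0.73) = 2.25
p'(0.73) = -13.16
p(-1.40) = -17.69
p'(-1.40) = 62.28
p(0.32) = 5.32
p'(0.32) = -3.58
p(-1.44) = -20.28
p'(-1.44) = 67.36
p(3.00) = -429.00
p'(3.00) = -559.00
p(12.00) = -104118.00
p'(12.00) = -34633.00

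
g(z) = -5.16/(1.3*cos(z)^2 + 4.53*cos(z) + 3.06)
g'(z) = -5.16*(2.6*sin(z)*cos(z) + 4.53*sin(z))/(1.3*cos(z)^2 + 4.53*cos(z) + 3.06)^2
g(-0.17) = -0.59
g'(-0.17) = 0.08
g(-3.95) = -9.36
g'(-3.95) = -33.55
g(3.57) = -343.22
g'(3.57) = 20532.37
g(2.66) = -77.78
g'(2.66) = -1208.75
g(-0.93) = -0.83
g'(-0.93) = 0.65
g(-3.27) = 33.50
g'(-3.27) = -54.35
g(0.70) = -0.71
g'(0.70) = -0.41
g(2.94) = 39.58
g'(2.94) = -120.50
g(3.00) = 34.27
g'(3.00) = -62.84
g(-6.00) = -0.60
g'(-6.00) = -0.14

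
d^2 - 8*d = d*(d - 8)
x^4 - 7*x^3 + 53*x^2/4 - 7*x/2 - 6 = (x - 4)*(x - 2)*(x - 3/2)*(x + 1/2)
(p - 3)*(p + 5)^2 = p^3 + 7*p^2 - 5*p - 75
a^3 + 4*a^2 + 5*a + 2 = (a + 1)^2*(a + 2)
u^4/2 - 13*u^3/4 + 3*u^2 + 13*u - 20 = (u/2 + 1)*(u - 4)*(u - 5/2)*(u - 2)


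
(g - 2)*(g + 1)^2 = g^3 - 3*g - 2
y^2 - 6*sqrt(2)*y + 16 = (y - 4*sqrt(2))*(y - 2*sqrt(2))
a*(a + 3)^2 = a^3 + 6*a^2 + 9*a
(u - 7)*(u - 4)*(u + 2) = u^3 - 9*u^2 + 6*u + 56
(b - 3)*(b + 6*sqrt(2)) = b^2 - 3*b + 6*sqrt(2)*b - 18*sqrt(2)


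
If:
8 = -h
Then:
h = -8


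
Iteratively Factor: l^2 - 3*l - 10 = (l - 5)*(l + 2)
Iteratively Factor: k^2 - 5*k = (k - 5)*(k)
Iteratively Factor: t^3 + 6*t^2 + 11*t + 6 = (t + 2)*(t^2 + 4*t + 3) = (t + 2)*(t + 3)*(t + 1)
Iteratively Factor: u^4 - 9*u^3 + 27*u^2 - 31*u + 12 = (u - 1)*(u^3 - 8*u^2 + 19*u - 12) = (u - 1)^2*(u^2 - 7*u + 12) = (u - 4)*(u - 1)^2*(u - 3)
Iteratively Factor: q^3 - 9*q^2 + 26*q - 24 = (q - 3)*(q^2 - 6*q + 8) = (q - 3)*(q - 2)*(q - 4)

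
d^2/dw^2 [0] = 0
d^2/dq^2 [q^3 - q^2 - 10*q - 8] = 6*q - 2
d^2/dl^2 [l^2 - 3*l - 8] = 2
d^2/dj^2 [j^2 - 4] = 2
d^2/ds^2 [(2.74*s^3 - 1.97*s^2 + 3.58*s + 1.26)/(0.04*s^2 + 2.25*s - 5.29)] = (4.44089209850063e-16*s^4 + 29.268124*s^3 - 198.166116*s^2 + 465.284172*s - 11.744722)/(6.4e-5*s^6 + 0.0108*s^5 + 0.582108*s^4 + 8.534025*s^3 - 76.983783*s^2 + 188.892675*s - 148.035889)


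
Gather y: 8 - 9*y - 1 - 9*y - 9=-18*y - 2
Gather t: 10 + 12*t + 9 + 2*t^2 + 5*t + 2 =2*t^2 + 17*t + 21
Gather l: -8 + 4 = -4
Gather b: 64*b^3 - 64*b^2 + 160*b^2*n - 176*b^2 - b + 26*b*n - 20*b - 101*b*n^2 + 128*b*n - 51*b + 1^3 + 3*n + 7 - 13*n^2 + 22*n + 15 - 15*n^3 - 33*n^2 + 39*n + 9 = 64*b^3 + b^2*(160*n - 240) + b*(-101*n^2 + 154*n - 72) - 15*n^3 - 46*n^2 + 64*n + 32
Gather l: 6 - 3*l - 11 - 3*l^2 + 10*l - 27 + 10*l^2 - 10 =7*l^2 + 7*l - 42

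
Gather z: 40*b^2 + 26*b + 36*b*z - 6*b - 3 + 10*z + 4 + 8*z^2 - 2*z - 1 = 40*b^2 + 20*b + 8*z^2 + z*(36*b + 8)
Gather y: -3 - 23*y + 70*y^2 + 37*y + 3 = 70*y^2 + 14*y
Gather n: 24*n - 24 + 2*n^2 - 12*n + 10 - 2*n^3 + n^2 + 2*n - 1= -2*n^3 + 3*n^2 + 14*n - 15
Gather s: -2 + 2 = 0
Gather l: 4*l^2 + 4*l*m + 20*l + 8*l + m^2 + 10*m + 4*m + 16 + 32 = 4*l^2 + l*(4*m + 28) + m^2 + 14*m + 48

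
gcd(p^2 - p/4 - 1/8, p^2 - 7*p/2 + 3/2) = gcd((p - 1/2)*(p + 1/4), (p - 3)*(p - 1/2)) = p - 1/2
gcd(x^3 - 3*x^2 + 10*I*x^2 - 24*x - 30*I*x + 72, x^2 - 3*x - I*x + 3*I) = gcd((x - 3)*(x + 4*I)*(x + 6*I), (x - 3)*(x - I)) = x - 3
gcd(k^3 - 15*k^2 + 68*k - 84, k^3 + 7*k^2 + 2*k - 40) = k - 2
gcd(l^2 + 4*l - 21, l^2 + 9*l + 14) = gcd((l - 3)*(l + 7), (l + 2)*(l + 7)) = l + 7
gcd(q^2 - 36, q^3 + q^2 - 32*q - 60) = q - 6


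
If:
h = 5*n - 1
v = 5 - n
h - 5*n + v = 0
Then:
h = 19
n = 4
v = 1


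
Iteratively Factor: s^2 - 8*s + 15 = (s - 5)*(s - 3)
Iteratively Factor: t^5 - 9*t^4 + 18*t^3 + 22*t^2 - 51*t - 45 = (t - 3)*(t^4 - 6*t^3 + 22*t + 15) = (t - 5)*(t - 3)*(t^3 - t^2 - 5*t - 3) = (t - 5)*(t - 3)*(t + 1)*(t^2 - 2*t - 3) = (t - 5)*(t - 3)^2*(t + 1)*(t + 1)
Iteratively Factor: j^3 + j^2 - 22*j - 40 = (j + 2)*(j^2 - j - 20) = (j - 5)*(j + 2)*(j + 4)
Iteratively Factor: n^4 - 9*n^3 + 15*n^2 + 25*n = (n - 5)*(n^3 - 4*n^2 - 5*n) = n*(n - 5)*(n^2 - 4*n - 5) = n*(n - 5)*(n + 1)*(n - 5)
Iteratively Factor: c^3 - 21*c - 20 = (c + 4)*(c^2 - 4*c - 5) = (c - 5)*(c + 4)*(c + 1)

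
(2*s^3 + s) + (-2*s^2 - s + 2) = 2*s^3 - 2*s^2 + 2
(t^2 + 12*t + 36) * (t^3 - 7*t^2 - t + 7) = t^5 + 5*t^4 - 49*t^3 - 257*t^2 + 48*t + 252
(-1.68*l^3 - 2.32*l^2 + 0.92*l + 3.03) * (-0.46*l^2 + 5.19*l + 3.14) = 0.7728*l^5 - 7.652*l^4 - 17.7392*l^3 - 3.9038*l^2 + 18.6145*l + 9.5142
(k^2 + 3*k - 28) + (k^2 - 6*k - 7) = 2*k^2 - 3*k - 35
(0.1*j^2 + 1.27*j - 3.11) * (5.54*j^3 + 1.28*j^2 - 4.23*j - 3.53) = 0.554*j^5 + 7.1638*j^4 - 16.0268*j^3 - 9.7059*j^2 + 8.6722*j + 10.9783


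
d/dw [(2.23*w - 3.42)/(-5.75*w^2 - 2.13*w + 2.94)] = (12.8225*w^2 - 39.33*w - 0.7284)/(33.0625*w^4 + 24.495*w^3 - 29.2731*w^2 - 12.5244*w + 8.6436)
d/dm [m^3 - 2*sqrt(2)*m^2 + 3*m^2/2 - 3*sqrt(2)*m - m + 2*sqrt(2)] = 3*m^2 - 4*sqrt(2)*m + 3*m - 3*sqrt(2) - 1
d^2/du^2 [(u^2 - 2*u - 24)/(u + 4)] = 0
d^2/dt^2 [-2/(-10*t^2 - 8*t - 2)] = 2*(-25*t^2 - 20*t + 4*(5*t + 2)^2 - 5)/(5*t^2 + 4*t + 1)^3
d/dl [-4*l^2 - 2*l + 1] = -8*l - 2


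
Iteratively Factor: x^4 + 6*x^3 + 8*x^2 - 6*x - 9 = (x + 3)*(x^3 + 3*x^2 - x - 3) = (x - 1)*(x + 3)*(x^2 + 4*x + 3) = (x - 1)*(x + 1)*(x + 3)*(x + 3)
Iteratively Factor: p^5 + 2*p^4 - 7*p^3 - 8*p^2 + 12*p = (p - 1)*(p^4 + 3*p^3 - 4*p^2 - 12*p) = p*(p - 1)*(p^3 + 3*p^2 - 4*p - 12) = p*(p - 2)*(p - 1)*(p^2 + 5*p + 6) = p*(p - 2)*(p - 1)*(p + 2)*(p + 3)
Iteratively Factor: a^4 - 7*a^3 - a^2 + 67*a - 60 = (a - 1)*(a^3 - 6*a^2 - 7*a + 60) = (a - 4)*(a - 1)*(a^2 - 2*a - 15) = (a - 5)*(a - 4)*(a - 1)*(a + 3)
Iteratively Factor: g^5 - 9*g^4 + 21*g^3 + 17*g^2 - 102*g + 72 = (g - 4)*(g^4 - 5*g^3 + g^2 + 21*g - 18) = (g - 4)*(g + 2)*(g^3 - 7*g^2 + 15*g - 9) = (g - 4)*(g - 3)*(g + 2)*(g^2 - 4*g + 3) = (g - 4)*(g - 3)^2*(g + 2)*(g - 1)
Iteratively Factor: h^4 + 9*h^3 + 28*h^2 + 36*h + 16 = (h + 2)*(h^3 + 7*h^2 + 14*h + 8) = (h + 2)*(h + 4)*(h^2 + 3*h + 2) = (h + 2)^2*(h + 4)*(h + 1)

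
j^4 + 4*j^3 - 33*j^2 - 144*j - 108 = (j - 6)*(j + 1)*(j + 3)*(j + 6)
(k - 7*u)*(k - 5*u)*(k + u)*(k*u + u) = k^4*u - 11*k^3*u^2 + k^3*u + 23*k^2*u^3 - 11*k^2*u^2 + 35*k*u^4 + 23*k*u^3 + 35*u^4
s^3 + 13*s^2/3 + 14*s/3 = s*(s + 2)*(s + 7/3)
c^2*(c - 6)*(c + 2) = c^4 - 4*c^3 - 12*c^2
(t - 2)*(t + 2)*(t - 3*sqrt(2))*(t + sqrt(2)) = t^4 - 2*sqrt(2)*t^3 - 10*t^2 + 8*sqrt(2)*t + 24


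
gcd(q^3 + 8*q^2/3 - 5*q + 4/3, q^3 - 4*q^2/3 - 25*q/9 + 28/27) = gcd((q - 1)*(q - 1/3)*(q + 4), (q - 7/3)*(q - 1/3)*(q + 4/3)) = q - 1/3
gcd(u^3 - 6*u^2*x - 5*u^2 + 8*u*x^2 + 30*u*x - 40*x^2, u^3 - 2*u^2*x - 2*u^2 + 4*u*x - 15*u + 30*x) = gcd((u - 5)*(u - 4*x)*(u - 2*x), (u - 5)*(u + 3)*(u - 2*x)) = -u^2 + 2*u*x + 5*u - 10*x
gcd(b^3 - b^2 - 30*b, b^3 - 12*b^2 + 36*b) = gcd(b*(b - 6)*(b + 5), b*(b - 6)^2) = b^2 - 6*b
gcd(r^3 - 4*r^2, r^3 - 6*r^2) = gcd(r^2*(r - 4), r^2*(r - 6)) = r^2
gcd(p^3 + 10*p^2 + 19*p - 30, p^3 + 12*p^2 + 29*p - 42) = p^2 + 5*p - 6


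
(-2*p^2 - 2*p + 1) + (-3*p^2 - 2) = -5*p^2 - 2*p - 1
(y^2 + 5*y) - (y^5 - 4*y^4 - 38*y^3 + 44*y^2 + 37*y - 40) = -y^5 + 4*y^4 + 38*y^3 - 43*y^2 - 32*y + 40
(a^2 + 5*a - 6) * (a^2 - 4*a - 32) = a^4 + a^3 - 58*a^2 - 136*a + 192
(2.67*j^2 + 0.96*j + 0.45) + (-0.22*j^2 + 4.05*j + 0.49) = 2.45*j^2 + 5.01*j + 0.94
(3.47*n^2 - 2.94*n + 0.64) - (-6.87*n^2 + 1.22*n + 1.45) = 10.34*n^2 - 4.16*n - 0.81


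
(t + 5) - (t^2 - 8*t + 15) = -t^2 + 9*t - 10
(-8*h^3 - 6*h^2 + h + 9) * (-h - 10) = 8*h^4 + 86*h^3 + 59*h^2 - 19*h - 90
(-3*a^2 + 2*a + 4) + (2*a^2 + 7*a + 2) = -a^2 + 9*a + 6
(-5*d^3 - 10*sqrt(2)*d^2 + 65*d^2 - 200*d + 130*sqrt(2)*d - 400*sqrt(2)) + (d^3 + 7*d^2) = -4*d^3 - 10*sqrt(2)*d^2 + 72*d^2 - 200*d + 130*sqrt(2)*d - 400*sqrt(2)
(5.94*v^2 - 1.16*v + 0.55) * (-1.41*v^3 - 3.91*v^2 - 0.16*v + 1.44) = -8.3754*v^5 - 21.5898*v^4 + 2.8097*v^3 + 6.5887*v^2 - 1.7584*v + 0.792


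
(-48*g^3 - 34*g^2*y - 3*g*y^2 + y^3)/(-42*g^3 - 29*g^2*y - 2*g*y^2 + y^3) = (-8*g + y)/(-7*g + y)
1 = 1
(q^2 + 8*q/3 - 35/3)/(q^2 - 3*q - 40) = (q - 7/3)/(q - 8)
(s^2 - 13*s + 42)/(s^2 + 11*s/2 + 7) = 2*(s^2 - 13*s + 42)/(2*s^2 + 11*s + 14)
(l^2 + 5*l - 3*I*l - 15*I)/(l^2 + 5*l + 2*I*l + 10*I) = (l - 3*I)/(l + 2*I)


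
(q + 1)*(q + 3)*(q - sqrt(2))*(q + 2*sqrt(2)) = q^4 + sqrt(2)*q^3 + 4*q^3 - q^2 + 4*sqrt(2)*q^2 - 16*q + 3*sqrt(2)*q - 12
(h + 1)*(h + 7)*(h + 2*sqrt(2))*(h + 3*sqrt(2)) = h^4 + 5*sqrt(2)*h^3 + 8*h^3 + 19*h^2 + 40*sqrt(2)*h^2 + 35*sqrt(2)*h + 96*h + 84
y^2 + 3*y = y*(y + 3)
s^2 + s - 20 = (s - 4)*(s + 5)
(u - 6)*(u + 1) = u^2 - 5*u - 6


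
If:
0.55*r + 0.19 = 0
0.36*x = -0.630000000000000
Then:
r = -0.35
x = -1.75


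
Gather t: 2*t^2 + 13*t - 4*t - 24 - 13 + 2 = 2*t^2 + 9*t - 35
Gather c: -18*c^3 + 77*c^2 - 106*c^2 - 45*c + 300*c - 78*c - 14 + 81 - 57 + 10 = -18*c^3 - 29*c^2 + 177*c + 20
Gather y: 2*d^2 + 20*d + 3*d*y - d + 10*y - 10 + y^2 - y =2*d^2 + 19*d + y^2 + y*(3*d + 9) - 10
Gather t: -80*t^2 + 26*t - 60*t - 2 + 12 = -80*t^2 - 34*t + 10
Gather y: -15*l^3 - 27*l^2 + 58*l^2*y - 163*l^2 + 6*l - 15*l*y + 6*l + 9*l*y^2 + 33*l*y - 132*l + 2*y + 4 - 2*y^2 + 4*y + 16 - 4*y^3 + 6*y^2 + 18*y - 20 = -15*l^3 - 190*l^2 - 120*l - 4*y^3 + y^2*(9*l + 4) + y*(58*l^2 + 18*l + 24)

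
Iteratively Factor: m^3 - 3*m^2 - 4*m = (m - 4)*(m^2 + m) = (m - 4)*(m + 1)*(m)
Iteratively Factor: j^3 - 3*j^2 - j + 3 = (j - 3)*(j^2 - 1) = (j - 3)*(j + 1)*(j - 1)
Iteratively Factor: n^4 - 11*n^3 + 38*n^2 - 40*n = (n - 5)*(n^3 - 6*n^2 + 8*n) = (n - 5)*(n - 4)*(n^2 - 2*n) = (n - 5)*(n - 4)*(n - 2)*(n)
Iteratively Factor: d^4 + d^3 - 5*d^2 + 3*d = (d - 1)*(d^3 + 2*d^2 - 3*d) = (d - 1)*(d + 3)*(d^2 - d) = (d - 1)^2*(d + 3)*(d)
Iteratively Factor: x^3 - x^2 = (x)*(x^2 - x) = x*(x - 1)*(x)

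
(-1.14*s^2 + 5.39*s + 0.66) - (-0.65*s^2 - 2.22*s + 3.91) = -0.49*s^2 + 7.61*s - 3.25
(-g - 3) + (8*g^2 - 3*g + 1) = 8*g^2 - 4*g - 2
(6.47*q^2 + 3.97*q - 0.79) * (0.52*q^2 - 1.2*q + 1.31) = 3.3644*q^4 - 5.6996*q^3 + 3.3009*q^2 + 6.1487*q - 1.0349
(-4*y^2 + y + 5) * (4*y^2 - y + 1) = -16*y^4 + 8*y^3 + 15*y^2 - 4*y + 5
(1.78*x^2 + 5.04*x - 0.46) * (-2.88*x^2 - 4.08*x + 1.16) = -5.1264*x^4 - 21.7776*x^3 - 17.1736*x^2 + 7.7232*x - 0.5336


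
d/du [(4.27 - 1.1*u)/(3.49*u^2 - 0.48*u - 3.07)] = (3.839*u^2 - 29.8046*u + 5.4266)/(12.1801*u^4 - 3.3504*u^3 - 21.1982*u^2 + 2.9472*u + 9.4249)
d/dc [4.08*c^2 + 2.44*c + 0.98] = 8.16*c + 2.44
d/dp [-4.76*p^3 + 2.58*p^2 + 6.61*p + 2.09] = -14.28*p^2 + 5.16*p + 6.61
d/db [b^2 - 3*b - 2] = 2*b - 3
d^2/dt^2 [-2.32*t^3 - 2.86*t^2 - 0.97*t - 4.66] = -13.92*t - 5.72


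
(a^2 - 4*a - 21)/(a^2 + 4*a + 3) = (a - 7)/(a + 1)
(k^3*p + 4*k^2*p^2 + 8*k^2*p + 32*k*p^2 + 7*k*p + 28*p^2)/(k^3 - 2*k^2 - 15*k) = p*(k^3 + 4*k^2*p + 8*k^2 + 32*k*p + 7*k + 28*p)/(k*(k^2 - 2*k - 15))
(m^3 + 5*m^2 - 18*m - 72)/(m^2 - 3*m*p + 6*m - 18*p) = (-m^2 + m + 12)/(-m + 3*p)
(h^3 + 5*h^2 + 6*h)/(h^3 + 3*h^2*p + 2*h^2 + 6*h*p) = (h + 3)/(h + 3*p)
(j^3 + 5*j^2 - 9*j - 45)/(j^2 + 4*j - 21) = (j^2 + 8*j + 15)/(j + 7)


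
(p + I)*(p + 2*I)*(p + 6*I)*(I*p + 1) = I*p^4 - 8*p^3 - 11*I*p^2 - 8*p - 12*I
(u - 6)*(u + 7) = u^2 + u - 42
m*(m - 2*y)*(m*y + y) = m^3*y - 2*m^2*y^2 + m^2*y - 2*m*y^2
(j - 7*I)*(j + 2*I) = j^2 - 5*I*j + 14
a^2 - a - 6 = (a - 3)*(a + 2)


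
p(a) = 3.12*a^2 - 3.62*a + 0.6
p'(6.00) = 33.82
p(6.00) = 91.20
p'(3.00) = 15.10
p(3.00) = 17.82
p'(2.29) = 10.67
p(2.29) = 8.67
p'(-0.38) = -5.99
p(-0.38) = 2.43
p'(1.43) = 5.30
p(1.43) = 1.80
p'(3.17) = 16.16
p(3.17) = 20.48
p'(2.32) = 10.86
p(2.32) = 8.99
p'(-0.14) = -4.49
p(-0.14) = 1.17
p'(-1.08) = -10.36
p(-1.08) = 8.15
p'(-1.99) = -16.04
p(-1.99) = 20.16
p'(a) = 6.24*a - 3.62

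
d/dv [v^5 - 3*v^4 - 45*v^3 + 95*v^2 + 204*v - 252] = 5*v^4 - 12*v^3 - 135*v^2 + 190*v + 204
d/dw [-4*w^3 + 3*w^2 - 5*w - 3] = -12*w^2 + 6*w - 5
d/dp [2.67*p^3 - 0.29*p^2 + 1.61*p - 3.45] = 8.01*p^2 - 0.58*p + 1.61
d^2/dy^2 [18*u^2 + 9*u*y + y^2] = 2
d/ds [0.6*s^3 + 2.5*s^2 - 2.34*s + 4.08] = 1.8*s^2 + 5.0*s - 2.34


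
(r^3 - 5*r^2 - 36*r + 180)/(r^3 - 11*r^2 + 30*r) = (r + 6)/r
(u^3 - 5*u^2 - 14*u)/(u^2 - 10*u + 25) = u*(u^2 - 5*u - 14)/(u^2 - 10*u + 25)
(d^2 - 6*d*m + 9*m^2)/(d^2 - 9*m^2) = (d - 3*m)/(d + 3*m)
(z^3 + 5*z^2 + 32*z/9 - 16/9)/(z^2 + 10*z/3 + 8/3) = (3*z^2 + 11*z - 4)/(3*(z + 2))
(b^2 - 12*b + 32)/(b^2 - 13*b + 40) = (b - 4)/(b - 5)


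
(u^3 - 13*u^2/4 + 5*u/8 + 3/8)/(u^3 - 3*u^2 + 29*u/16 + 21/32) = 4*(2*u^2 - 7*u + 3)/(8*u^2 - 26*u + 21)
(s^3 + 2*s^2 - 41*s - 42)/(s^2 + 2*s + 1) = (s^2 + s - 42)/(s + 1)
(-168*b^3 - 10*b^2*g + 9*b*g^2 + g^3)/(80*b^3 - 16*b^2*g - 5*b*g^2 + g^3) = (-42*b^2 - 13*b*g - g^2)/(20*b^2 + b*g - g^2)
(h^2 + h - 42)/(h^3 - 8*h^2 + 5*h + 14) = (h^2 + h - 42)/(h^3 - 8*h^2 + 5*h + 14)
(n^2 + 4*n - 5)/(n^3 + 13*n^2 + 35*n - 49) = (n + 5)/(n^2 + 14*n + 49)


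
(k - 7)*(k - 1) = k^2 - 8*k + 7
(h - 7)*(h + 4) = h^2 - 3*h - 28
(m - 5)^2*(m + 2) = m^3 - 8*m^2 + 5*m + 50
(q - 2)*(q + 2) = q^2 - 4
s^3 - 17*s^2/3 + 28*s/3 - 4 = (s - 3)*(s - 2)*(s - 2/3)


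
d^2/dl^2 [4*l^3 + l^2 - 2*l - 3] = 24*l + 2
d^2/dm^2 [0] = 0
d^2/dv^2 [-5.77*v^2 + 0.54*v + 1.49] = -11.5400000000000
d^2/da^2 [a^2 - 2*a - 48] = 2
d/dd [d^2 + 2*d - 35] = 2*d + 2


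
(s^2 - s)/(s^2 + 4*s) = (s - 1)/(s + 4)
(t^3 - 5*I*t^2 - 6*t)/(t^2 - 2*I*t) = t - 3*I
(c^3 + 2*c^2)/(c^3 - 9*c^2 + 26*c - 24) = c^2*(c + 2)/(c^3 - 9*c^2 + 26*c - 24)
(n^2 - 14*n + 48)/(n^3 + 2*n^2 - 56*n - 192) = (n - 6)/(n^2 + 10*n + 24)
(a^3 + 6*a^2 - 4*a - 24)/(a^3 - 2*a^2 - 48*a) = (a^2 - 4)/(a*(a - 8))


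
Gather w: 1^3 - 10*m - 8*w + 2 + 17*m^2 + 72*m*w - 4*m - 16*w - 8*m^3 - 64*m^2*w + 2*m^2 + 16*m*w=-8*m^3 + 19*m^2 - 14*m + w*(-64*m^2 + 88*m - 24) + 3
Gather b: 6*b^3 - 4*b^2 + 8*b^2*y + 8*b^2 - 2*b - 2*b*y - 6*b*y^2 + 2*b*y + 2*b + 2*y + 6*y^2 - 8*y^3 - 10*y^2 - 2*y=6*b^3 + b^2*(8*y + 4) - 6*b*y^2 - 8*y^3 - 4*y^2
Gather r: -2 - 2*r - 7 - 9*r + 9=-11*r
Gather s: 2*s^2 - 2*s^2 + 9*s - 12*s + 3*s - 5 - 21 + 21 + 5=0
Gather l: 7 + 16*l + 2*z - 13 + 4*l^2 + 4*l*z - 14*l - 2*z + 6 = 4*l^2 + l*(4*z + 2)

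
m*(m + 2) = m^2 + 2*m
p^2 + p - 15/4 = (p - 3/2)*(p + 5/2)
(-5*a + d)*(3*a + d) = -15*a^2 - 2*a*d + d^2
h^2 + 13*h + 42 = (h + 6)*(h + 7)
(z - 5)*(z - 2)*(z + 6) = z^3 - z^2 - 32*z + 60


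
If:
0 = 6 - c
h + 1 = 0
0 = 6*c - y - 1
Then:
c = 6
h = -1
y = 35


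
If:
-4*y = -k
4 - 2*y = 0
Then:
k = 8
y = 2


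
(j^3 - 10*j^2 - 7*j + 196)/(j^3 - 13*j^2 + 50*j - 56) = (j^2 - 3*j - 28)/(j^2 - 6*j + 8)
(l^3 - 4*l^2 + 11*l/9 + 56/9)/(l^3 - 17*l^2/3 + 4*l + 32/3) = (l - 7/3)/(l - 4)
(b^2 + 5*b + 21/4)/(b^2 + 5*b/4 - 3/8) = 2*(2*b + 7)/(4*b - 1)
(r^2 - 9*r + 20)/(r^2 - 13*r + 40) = (r - 4)/(r - 8)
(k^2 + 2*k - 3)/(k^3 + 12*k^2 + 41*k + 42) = (k - 1)/(k^2 + 9*k + 14)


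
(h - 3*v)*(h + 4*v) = h^2 + h*v - 12*v^2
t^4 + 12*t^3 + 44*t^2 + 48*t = t*(t + 2)*(t + 4)*(t + 6)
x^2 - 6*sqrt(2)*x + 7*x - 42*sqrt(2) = (x + 7)*(x - 6*sqrt(2))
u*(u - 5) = u^2 - 5*u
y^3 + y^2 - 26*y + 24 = (y - 4)*(y - 1)*(y + 6)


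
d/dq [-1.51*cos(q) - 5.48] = 1.51*sin(q)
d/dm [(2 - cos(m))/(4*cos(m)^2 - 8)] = (sin(m)^2 + 4*cos(m) - 3)*sin(m)/(4*(cos(m)^2 - 2)^2)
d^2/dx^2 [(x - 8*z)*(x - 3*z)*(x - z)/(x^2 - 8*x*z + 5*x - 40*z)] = 2*(3*z^2 + 20*z + 25)/(x^3 + 15*x^2 + 75*x + 125)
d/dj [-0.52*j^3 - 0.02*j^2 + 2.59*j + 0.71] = -1.56*j^2 - 0.04*j + 2.59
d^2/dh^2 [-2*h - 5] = 0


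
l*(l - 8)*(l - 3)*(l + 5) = l^4 - 6*l^3 - 31*l^2 + 120*l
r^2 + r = r*(r + 1)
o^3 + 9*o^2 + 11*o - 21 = (o - 1)*(o + 3)*(o + 7)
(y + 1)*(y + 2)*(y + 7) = y^3 + 10*y^2 + 23*y + 14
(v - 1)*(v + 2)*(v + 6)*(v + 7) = v^4 + 14*v^3 + 53*v^2 + 16*v - 84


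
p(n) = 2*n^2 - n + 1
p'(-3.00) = -13.00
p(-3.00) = 22.00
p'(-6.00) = -25.00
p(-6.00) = 79.00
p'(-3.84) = -16.36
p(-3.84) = 34.33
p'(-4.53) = -19.12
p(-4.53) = 46.57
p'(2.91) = 10.64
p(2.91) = 15.03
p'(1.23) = 3.92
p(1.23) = 2.80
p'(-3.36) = -14.44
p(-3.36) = 26.94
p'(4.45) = 16.80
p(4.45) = 36.16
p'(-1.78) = -8.12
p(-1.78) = 9.12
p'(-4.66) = -19.64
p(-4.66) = 49.09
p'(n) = 4*n - 1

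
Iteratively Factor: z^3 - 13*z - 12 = (z - 4)*(z^2 + 4*z + 3) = (z - 4)*(z + 1)*(z + 3)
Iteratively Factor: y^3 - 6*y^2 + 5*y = (y - 1)*(y^2 - 5*y) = y*(y - 1)*(y - 5)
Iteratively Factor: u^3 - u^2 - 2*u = (u - 2)*(u^2 + u) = (u - 2)*(u + 1)*(u)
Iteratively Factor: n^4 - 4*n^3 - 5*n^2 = (n - 5)*(n^3 + n^2) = (n - 5)*(n + 1)*(n^2) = n*(n - 5)*(n + 1)*(n)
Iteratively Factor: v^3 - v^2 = (v - 1)*(v^2) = v*(v - 1)*(v)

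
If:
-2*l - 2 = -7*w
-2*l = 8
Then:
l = -4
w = -6/7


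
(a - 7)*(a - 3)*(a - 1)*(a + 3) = a^4 - 8*a^3 - 2*a^2 + 72*a - 63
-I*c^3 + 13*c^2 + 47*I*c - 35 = (c + 5*I)*(c + 7*I)*(-I*c + 1)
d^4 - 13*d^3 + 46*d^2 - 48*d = d*(d - 8)*(d - 3)*(d - 2)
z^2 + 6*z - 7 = (z - 1)*(z + 7)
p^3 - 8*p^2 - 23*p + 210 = (p - 7)*(p - 6)*(p + 5)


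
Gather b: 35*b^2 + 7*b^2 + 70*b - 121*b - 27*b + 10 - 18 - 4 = 42*b^2 - 78*b - 12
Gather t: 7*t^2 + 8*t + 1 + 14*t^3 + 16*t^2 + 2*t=14*t^3 + 23*t^2 + 10*t + 1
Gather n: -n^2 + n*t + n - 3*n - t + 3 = -n^2 + n*(t - 2) - t + 3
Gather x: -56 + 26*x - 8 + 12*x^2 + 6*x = 12*x^2 + 32*x - 64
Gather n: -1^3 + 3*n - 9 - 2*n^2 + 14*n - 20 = -2*n^2 + 17*n - 30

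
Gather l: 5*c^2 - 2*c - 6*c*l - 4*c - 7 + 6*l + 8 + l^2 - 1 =5*c^2 - 6*c + l^2 + l*(6 - 6*c)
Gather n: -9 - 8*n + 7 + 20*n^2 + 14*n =20*n^2 + 6*n - 2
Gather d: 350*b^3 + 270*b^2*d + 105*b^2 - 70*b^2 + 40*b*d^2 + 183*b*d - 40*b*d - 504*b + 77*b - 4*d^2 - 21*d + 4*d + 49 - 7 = 350*b^3 + 35*b^2 - 427*b + d^2*(40*b - 4) + d*(270*b^2 + 143*b - 17) + 42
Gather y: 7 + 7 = 14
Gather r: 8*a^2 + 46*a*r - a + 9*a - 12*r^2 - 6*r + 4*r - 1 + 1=8*a^2 + 8*a - 12*r^2 + r*(46*a - 2)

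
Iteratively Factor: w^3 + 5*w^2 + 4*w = (w + 1)*(w^2 + 4*w) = (w + 1)*(w + 4)*(w)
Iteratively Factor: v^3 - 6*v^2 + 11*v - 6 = (v - 3)*(v^2 - 3*v + 2) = (v - 3)*(v - 1)*(v - 2)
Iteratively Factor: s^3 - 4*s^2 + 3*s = (s - 1)*(s^2 - 3*s) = (s - 3)*(s - 1)*(s)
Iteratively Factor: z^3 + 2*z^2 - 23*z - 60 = (z - 5)*(z^2 + 7*z + 12) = (z - 5)*(z + 3)*(z + 4)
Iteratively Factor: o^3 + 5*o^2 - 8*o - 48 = (o + 4)*(o^2 + o - 12) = (o + 4)^2*(o - 3)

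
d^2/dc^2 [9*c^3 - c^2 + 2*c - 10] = 54*c - 2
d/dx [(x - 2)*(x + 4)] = 2*x + 2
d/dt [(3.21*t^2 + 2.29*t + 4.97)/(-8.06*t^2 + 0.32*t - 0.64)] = (19.4846*t^2 + 76.0076*t - 3.056)/(64.9636*t^4 - 5.1584*t^3 + 10.4192*t^2 - 0.4096*t + 0.4096)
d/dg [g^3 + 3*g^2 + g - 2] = 3*g^2 + 6*g + 1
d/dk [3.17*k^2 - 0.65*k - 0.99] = 6.34*k - 0.65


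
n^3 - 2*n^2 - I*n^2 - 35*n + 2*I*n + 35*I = (n - 7)*(n + 5)*(n - I)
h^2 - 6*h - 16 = (h - 8)*(h + 2)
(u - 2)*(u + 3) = u^2 + u - 6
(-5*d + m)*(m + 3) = -5*d*m - 15*d + m^2 + 3*m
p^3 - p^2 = p^2*(p - 1)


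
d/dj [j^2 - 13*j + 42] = 2*j - 13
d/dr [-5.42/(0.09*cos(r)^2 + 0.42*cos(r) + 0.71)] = -(0.9756*cos(r) + 2.2764)*sin(r)/(0.09*cos(r)^2 + 0.42*cos(r) + 0.71)^2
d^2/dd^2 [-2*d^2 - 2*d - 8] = -4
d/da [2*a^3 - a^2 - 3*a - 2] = 6*a^2 - 2*a - 3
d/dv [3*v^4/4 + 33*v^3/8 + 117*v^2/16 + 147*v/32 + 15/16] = 3*v^3 + 99*v^2/8 + 117*v/8 + 147/32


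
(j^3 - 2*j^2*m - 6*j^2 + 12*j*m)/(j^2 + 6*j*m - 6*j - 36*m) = j*(j - 2*m)/(j + 6*m)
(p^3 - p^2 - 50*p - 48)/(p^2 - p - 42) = (p^2 - 7*p - 8)/(p - 7)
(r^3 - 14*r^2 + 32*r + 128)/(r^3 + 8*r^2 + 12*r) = (r^2 - 16*r + 64)/(r*(r + 6))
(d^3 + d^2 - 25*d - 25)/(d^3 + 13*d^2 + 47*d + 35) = (d - 5)/(d + 7)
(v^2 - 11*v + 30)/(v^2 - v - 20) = (v - 6)/(v + 4)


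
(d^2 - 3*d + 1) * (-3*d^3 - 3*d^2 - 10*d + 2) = -3*d^5 + 6*d^4 - 4*d^3 + 29*d^2 - 16*d + 2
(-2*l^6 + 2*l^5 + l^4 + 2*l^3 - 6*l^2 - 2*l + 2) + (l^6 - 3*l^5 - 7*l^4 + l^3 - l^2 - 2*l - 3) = -l^6 - l^5 - 6*l^4 + 3*l^3 - 7*l^2 - 4*l - 1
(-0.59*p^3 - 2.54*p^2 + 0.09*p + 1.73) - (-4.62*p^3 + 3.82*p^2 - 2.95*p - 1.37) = 4.03*p^3 - 6.36*p^2 + 3.04*p + 3.1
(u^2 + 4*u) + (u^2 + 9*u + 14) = 2*u^2 + 13*u + 14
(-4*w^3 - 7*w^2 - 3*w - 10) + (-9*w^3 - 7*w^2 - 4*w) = -13*w^3 - 14*w^2 - 7*w - 10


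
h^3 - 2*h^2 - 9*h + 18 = (h - 3)*(h - 2)*(h + 3)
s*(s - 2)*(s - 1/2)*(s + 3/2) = s^4 - s^3 - 11*s^2/4 + 3*s/2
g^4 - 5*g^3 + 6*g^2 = g^2*(g - 3)*(g - 2)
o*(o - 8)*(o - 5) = o^3 - 13*o^2 + 40*o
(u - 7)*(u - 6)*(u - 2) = u^3 - 15*u^2 + 68*u - 84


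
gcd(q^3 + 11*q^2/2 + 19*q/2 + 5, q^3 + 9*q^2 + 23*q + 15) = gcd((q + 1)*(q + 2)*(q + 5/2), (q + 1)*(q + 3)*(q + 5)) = q + 1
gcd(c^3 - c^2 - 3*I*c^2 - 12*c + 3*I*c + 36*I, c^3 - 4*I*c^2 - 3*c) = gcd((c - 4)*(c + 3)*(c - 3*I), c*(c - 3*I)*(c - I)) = c - 3*I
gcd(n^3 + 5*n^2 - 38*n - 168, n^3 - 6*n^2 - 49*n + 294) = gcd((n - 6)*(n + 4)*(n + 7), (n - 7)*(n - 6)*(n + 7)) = n^2 + n - 42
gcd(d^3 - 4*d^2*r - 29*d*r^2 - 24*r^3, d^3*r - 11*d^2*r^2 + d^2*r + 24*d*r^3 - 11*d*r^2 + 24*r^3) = -d + 8*r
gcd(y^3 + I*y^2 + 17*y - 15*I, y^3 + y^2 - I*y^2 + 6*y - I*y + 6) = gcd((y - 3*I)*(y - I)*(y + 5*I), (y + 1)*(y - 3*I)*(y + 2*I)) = y - 3*I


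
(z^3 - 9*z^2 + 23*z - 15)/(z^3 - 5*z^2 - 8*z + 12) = (z^2 - 8*z + 15)/(z^2 - 4*z - 12)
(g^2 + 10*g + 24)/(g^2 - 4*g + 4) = (g^2 + 10*g + 24)/(g^2 - 4*g + 4)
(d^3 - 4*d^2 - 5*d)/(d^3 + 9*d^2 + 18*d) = (d^2 - 4*d - 5)/(d^2 + 9*d + 18)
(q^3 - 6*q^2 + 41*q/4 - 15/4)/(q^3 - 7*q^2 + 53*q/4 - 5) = (q - 3)/(q - 4)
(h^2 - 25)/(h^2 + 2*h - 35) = (h + 5)/(h + 7)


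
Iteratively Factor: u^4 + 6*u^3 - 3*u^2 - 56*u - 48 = (u - 3)*(u^3 + 9*u^2 + 24*u + 16) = (u - 3)*(u + 1)*(u^2 + 8*u + 16) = (u - 3)*(u + 1)*(u + 4)*(u + 4)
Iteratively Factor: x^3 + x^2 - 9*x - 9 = (x - 3)*(x^2 + 4*x + 3) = (x - 3)*(x + 1)*(x + 3)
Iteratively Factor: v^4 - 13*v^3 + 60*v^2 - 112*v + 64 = (v - 1)*(v^3 - 12*v^2 + 48*v - 64) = (v - 4)*(v - 1)*(v^2 - 8*v + 16) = (v - 4)^2*(v - 1)*(v - 4)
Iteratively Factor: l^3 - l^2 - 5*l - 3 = (l - 3)*(l^2 + 2*l + 1) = (l - 3)*(l + 1)*(l + 1)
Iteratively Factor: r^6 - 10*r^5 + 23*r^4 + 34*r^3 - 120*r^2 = (r - 4)*(r^5 - 6*r^4 - r^3 + 30*r^2) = (r - 5)*(r - 4)*(r^4 - r^3 - 6*r^2) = r*(r - 5)*(r - 4)*(r^3 - r^2 - 6*r) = r*(r - 5)*(r - 4)*(r + 2)*(r^2 - 3*r) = r^2*(r - 5)*(r - 4)*(r + 2)*(r - 3)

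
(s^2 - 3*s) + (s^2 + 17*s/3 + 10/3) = 2*s^2 + 8*s/3 + 10/3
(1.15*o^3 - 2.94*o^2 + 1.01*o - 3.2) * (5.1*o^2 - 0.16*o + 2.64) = 5.865*o^5 - 15.178*o^4 + 8.6574*o^3 - 24.2432*o^2 + 3.1784*o - 8.448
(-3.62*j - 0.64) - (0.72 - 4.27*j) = 0.649999999999999*j - 1.36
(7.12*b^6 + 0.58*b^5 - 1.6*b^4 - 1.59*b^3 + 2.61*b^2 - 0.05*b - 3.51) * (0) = 0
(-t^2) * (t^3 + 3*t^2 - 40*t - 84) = -t^5 - 3*t^4 + 40*t^3 + 84*t^2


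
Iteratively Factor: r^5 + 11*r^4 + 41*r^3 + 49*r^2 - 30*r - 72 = (r + 3)*(r^4 + 8*r^3 + 17*r^2 - 2*r - 24) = (r + 3)^2*(r^3 + 5*r^2 + 2*r - 8) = (r - 1)*(r + 3)^2*(r^2 + 6*r + 8) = (r - 1)*(r + 3)^2*(r + 4)*(r + 2)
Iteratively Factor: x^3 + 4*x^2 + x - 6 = (x - 1)*(x^2 + 5*x + 6) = (x - 1)*(x + 2)*(x + 3)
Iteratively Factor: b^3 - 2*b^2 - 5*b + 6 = (b - 3)*(b^2 + b - 2) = (b - 3)*(b + 2)*(b - 1)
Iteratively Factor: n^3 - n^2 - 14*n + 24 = (n - 2)*(n^2 + n - 12) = (n - 2)*(n + 4)*(n - 3)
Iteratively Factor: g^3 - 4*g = (g + 2)*(g^2 - 2*g) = (g - 2)*(g + 2)*(g)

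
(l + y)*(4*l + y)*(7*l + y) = 28*l^3 + 39*l^2*y + 12*l*y^2 + y^3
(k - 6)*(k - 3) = k^2 - 9*k + 18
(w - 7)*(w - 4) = w^2 - 11*w + 28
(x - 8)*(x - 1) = x^2 - 9*x + 8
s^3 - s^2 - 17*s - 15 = (s - 5)*(s + 1)*(s + 3)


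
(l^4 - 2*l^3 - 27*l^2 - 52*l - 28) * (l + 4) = l^5 + 2*l^4 - 35*l^3 - 160*l^2 - 236*l - 112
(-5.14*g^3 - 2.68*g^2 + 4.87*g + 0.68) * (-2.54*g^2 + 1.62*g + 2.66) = 13.0556*g^5 - 1.5196*g^4 - 30.3838*g^3 - 0.9666*g^2 + 14.0558*g + 1.8088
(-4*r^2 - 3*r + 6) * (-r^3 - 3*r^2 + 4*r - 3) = 4*r^5 + 15*r^4 - 13*r^3 - 18*r^2 + 33*r - 18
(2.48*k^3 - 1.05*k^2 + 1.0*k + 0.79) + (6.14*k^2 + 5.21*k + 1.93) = 2.48*k^3 + 5.09*k^2 + 6.21*k + 2.72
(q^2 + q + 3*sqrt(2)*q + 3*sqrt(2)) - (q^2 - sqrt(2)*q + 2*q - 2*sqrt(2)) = -q + 4*sqrt(2)*q + 5*sqrt(2)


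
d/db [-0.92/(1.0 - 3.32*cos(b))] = 3.0544*sin(b)/(3.32*cos(b) - 1.0)^2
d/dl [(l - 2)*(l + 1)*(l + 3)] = 3*l^2 + 4*l - 5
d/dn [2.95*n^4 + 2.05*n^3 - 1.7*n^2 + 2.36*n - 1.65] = 11.8*n^3 + 6.15*n^2 - 3.4*n + 2.36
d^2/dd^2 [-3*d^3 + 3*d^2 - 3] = 6 - 18*d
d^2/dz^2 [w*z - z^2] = -2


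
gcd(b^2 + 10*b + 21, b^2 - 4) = 1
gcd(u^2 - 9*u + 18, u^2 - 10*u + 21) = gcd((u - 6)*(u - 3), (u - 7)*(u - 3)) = u - 3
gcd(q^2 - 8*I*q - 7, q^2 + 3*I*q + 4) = q - I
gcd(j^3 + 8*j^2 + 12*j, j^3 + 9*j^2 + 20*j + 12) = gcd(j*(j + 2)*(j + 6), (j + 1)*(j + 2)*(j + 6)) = j^2 + 8*j + 12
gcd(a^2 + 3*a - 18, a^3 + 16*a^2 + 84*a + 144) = a + 6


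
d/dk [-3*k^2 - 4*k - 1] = -6*k - 4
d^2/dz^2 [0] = 0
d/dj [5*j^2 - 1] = 10*j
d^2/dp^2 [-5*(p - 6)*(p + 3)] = -10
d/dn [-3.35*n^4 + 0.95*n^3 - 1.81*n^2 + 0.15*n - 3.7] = -13.4*n^3 + 2.85*n^2 - 3.62*n + 0.15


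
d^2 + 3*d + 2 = (d + 1)*(d + 2)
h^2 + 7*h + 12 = (h + 3)*(h + 4)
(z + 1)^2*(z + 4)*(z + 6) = z^4 + 12*z^3 + 45*z^2 + 58*z + 24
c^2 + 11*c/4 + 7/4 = (c + 1)*(c + 7/4)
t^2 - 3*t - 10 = (t - 5)*(t + 2)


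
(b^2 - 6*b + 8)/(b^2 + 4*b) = (b^2 - 6*b + 8)/(b*(b + 4))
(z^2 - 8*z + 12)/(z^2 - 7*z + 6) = (z - 2)/(z - 1)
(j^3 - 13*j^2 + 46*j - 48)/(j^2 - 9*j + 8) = (j^2 - 5*j + 6)/(j - 1)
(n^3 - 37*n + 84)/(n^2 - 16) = (n^2 + 4*n - 21)/(n + 4)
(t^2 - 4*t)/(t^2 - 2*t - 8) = t/(t + 2)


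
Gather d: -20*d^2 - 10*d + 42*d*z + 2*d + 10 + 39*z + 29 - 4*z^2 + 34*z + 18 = -20*d^2 + d*(42*z - 8) - 4*z^2 + 73*z + 57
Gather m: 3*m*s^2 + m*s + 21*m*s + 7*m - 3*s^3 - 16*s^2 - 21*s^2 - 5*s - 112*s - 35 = m*(3*s^2 + 22*s + 7) - 3*s^3 - 37*s^2 - 117*s - 35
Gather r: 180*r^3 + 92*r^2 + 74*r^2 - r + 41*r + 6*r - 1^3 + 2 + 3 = 180*r^3 + 166*r^2 + 46*r + 4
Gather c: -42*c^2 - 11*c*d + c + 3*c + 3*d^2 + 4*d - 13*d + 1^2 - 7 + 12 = -42*c^2 + c*(4 - 11*d) + 3*d^2 - 9*d + 6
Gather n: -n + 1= 1 - n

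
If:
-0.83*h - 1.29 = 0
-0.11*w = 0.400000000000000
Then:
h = -1.55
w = -3.64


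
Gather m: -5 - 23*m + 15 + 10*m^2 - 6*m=10*m^2 - 29*m + 10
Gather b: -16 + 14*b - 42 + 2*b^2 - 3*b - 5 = 2*b^2 + 11*b - 63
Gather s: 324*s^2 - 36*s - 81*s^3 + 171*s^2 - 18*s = -81*s^3 + 495*s^2 - 54*s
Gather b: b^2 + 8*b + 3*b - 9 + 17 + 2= b^2 + 11*b + 10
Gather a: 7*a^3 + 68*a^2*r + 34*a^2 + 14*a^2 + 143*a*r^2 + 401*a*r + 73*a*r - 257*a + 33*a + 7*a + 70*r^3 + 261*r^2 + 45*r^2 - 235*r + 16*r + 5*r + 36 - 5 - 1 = 7*a^3 + a^2*(68*r + 48) + a*(143*r^2 + 474*r - 217) + 70*r^3 + 306*r^2 - 214*r + 30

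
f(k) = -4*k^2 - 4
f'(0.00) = 0.00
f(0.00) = -4.00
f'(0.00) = 0.00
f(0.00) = -4.00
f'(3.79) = -30.32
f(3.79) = -61.46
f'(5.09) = -40.72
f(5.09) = -107.63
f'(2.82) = -22.56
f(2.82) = -35.81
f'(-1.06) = 8.48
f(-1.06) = -8.49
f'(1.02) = -8.16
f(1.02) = -8.16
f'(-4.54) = 36.32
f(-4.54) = -86.45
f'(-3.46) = 27.68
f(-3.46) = -51.89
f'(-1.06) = 8.48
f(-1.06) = -8.49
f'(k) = -8*k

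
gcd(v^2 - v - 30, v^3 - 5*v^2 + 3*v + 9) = 1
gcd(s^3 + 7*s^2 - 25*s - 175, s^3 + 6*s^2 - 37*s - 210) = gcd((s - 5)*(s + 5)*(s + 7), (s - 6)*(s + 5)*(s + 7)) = s^2 + 12*s + 35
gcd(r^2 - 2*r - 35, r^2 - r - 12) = 1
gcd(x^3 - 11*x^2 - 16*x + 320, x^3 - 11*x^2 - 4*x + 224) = x - 8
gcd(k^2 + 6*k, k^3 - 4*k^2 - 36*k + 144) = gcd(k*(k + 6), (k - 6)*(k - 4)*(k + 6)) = k + 6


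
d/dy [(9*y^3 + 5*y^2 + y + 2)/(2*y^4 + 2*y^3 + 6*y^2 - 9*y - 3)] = (-18*y^6 - 20*y^5 + 38*y^4 - 182*y^3 - 144*y^2 - 54*y + 15)/(4*y^8 + 8*y^7 + 28*y^6 - 12*y^5 - 12*y^4 - 120*y^3 + 45*y^2 + 54*y + 9)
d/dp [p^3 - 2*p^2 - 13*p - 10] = 3*p^2 - 4*p - 13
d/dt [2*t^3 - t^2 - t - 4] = 6*t^2 - 2*t - 1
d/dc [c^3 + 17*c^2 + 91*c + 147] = 3*c^2 + 34*c + 91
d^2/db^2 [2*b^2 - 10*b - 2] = 4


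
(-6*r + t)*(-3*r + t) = 18*r^2 - 9*r*t + t^2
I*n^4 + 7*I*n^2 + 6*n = n*(n - 2*I)*(n + 3*I)*(I*n + 1)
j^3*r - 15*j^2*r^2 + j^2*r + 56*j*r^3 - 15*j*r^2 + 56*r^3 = (j - 8*r)*(j - 7*r)*(j*r + r)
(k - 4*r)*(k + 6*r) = k^2 + 2*k*r - 24*r^2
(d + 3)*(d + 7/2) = d^2 + 13*d/2 + 21/2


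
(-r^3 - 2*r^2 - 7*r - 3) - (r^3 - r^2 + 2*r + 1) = -2*r^3 - r^2 - 9*r - 4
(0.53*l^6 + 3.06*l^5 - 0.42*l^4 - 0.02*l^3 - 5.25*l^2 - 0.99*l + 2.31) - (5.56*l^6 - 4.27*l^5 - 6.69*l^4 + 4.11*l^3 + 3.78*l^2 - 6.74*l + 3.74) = -5.03*l^6 + 7.33*l^5 + 6.27*l^4 - 4.13*l^3 - 9.03*l^2 + 5.75*l - 1.43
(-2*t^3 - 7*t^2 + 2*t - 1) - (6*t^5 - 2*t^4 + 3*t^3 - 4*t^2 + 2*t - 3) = -6*t^5 + 2*t^4 - 5*t^3 - 3*t^2 + 2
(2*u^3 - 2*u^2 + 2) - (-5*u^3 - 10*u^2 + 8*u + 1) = 7*u^3 + 8*u^2 - 8*u + 1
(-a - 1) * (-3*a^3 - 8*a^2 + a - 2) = 3*a^4 + 11*a^3 + 7*a^2 + a + 2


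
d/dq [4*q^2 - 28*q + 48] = 8*q - 28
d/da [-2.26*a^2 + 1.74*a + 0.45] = 1.74 - 4.52*a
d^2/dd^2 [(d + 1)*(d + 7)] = 2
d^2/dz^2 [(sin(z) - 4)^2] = 8*sin(z) + 2*cos(2*z)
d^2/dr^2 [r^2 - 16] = 2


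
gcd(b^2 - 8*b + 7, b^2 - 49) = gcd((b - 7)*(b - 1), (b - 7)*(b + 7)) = b - 7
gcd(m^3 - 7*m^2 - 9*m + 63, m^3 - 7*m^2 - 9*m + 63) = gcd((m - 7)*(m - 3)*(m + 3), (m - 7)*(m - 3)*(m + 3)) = m^3 - 7*m^2 - 9*m + 63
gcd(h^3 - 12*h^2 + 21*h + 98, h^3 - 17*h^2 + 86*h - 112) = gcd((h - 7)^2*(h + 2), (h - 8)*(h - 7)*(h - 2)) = h - 7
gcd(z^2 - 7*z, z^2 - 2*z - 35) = z - 7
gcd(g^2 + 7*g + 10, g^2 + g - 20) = g + 5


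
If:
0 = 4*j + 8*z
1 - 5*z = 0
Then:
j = -2/5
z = 1/5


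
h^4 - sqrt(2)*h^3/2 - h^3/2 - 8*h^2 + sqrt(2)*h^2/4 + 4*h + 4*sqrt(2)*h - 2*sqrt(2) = (h - 1/2)*(h - 2*sqrt(2))*(h - sqrt(2)/2)*(h + 2*sqrt(2))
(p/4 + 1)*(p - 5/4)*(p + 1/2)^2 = p^4/4 + 15*p^3/16 - p^2/2 - 69*p/64 - 5/16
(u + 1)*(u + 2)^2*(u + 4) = u^4 + 9*u^3 + 28*u^2 + 36*u + 16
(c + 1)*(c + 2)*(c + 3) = c^3 + 6*c^2 + 11*c + 6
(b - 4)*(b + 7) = b^2 + 3*b - 28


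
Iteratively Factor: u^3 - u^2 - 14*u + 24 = (u - 2)*(u^2 + u - 12) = (u - 3)*(u - 2)*(u + 4)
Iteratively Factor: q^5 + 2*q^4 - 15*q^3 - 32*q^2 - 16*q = (q + 4)*(q^4 - 2*q^3 - 7*q^2 - 4*q) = q*(q + 4)*(q^3 - 2*q^2 - 7*q - 4) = q*(q - 4)*(q + 4)*(q^2 + 2*q + 1) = q*(q - 4)*(q + 1)*(q + 4)*(q + 1)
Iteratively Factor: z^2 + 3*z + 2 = (z + 1)*(z + 2)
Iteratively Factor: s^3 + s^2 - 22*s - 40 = (s + 4)*(s^2 - 3*s - 10) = (s + 2)*(s + 4)*(s - 5)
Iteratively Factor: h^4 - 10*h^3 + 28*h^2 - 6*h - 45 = (h - 3)*(h^3 - 7*h^2 + 7*h + 15) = (h - 5)*(h - 3)*(h^2 - 2*h - 3) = (h - 5)*(h - 3)*(h + 1)*(h - 3)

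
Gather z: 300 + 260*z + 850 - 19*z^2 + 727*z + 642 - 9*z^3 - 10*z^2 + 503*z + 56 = -9*z^3 - 29*z^2 + 1490*z + 1848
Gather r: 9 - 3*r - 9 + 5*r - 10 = 2*r - 10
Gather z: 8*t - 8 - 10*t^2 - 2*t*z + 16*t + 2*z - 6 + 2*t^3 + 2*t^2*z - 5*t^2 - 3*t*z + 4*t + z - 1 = 2*t^3 - 15*t^2 + 28*t + z*(2*t^2 - 5*t + 3) - 15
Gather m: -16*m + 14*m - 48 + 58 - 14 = -2*m - 4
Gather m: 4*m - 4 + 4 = 4*m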